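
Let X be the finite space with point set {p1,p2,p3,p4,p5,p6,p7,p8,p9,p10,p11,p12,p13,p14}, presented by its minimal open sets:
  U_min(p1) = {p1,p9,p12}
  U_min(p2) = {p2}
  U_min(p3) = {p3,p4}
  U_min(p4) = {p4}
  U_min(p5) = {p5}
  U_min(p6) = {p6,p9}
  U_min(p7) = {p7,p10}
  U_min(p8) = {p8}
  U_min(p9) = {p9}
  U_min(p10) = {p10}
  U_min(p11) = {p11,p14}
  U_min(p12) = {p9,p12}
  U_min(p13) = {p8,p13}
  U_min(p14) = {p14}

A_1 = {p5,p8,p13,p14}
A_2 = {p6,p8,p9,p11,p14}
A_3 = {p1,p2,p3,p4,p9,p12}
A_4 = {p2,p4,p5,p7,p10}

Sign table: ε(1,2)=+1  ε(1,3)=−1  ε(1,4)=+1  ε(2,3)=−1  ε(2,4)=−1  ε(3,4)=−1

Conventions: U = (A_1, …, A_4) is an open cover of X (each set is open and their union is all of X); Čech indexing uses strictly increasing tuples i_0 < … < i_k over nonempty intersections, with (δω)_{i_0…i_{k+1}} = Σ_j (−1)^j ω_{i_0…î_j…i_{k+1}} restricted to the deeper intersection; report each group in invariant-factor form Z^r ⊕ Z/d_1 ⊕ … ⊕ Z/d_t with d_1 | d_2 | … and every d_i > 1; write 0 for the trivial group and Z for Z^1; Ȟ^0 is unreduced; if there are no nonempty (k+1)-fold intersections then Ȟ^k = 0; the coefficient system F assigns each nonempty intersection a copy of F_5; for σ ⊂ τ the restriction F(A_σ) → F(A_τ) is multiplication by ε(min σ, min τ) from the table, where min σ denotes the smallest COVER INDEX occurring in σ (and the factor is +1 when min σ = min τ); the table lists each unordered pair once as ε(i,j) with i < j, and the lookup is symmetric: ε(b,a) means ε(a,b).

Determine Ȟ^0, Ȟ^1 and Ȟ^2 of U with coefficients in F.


Ȟ^0 = Z/5,  Ȟ^1 = Z/5,  Ȟ^2 = 0

nonempty overlaps:
  A12={p8,p14} A14={p5} A23={p9} A34={p2,p4}
C dims 4,4; δ0: rk_F5 3
degree 0: 4−3−0 = 1 → Ȟ^0 ≅ Z/5
degree 1: 4−0−3 = 1 → Ȟ^1 ≅ Z/5
degree 2: 0−0−0 = 0 → Ȟ^2 ≅ 0


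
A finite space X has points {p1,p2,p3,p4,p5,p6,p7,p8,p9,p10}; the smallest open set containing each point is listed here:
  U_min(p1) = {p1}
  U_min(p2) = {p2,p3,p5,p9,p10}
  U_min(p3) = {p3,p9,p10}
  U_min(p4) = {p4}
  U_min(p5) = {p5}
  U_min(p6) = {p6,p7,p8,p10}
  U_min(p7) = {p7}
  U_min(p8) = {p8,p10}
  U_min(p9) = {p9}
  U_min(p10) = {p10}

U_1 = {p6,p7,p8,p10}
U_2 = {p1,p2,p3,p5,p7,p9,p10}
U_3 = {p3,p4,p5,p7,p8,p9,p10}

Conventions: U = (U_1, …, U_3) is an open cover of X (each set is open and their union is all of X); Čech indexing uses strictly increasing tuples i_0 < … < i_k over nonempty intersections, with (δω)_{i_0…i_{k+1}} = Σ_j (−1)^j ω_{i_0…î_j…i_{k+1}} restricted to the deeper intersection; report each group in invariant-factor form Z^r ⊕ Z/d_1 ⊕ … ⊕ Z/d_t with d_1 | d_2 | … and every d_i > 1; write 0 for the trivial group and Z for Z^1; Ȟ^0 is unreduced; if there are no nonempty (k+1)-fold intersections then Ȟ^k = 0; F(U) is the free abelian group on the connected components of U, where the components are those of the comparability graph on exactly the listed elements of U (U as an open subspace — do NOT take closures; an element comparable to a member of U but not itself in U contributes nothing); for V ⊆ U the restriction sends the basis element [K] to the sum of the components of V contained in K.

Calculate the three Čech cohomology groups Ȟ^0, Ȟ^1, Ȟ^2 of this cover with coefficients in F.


nonempty overlaps:
  U12={p7,p10} U13={p7,p8,p10} U23={p3,p5,p7,p9,p10}
  U123={p7,p10}
components per intersection:
  U1: {p6,p7,p8,p10}
  U2: {p1} {p2,p3,p5,p9,p10} {p7}
  U3: {p3,p8,p9,p10} {p4} {p5} {p7}
  U12: {p7} {p10}
  U13: {p7} {p8,p10}
  U23: {p3,p9,p10} {p5} {p7}
  U123: {p7} {p10}
C dims 8,7,2; δ0: rk 5, SNF 1^5; δ1: rk 2, SNF 1^2
degree 0: 8−5−0 = 3 → Ȟ^0 ≅ Z^3
degree 1: 7−2−5 = 0 → Ȟ^1 ≅ 0
degree 2: 2−0−2 = 0 → Ȟ^2 ≅ 0

Ȟ^0 ≅ Z^3,  Ȟ^1 ≅ 0,  Ȟ^2 ≅ 0


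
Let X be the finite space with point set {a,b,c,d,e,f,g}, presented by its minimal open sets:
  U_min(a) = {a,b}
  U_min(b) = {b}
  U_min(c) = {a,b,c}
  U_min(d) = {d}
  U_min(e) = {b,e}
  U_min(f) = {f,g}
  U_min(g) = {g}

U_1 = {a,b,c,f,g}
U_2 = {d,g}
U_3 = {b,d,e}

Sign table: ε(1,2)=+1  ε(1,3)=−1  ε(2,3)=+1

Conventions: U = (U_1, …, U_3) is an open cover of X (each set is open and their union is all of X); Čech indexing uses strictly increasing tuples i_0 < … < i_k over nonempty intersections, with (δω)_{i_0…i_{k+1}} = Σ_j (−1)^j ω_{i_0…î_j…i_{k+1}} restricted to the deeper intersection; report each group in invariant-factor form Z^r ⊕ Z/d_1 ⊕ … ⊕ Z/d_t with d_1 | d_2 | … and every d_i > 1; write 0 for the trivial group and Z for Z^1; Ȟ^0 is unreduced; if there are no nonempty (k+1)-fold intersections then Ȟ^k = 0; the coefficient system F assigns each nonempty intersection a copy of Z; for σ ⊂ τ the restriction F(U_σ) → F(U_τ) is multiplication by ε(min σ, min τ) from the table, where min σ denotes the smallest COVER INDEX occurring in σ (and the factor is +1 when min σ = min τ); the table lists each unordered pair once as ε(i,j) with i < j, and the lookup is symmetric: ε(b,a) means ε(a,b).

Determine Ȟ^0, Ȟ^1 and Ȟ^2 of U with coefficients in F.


Ȟ^0(U;F) ≅ 0,  Ȟ^1(U;F) ≅ Z/2,  Ȟ^2(U;F) ≅ 0

nerve simplices:
  U12={g} U13={b} U23={d}
C dims 3,3; δ0: rk 3, SNF 1^2·2
degree 0: 3−3−0 = 0 → Ȟ^0 ≅ 0
degree 1: 3−0−3 = 0 plus torsion [2] → Ȟ^1 ≅ Z/2
degree 2: 0−0−0 = 0 → Ȟ^2 ≅ 0


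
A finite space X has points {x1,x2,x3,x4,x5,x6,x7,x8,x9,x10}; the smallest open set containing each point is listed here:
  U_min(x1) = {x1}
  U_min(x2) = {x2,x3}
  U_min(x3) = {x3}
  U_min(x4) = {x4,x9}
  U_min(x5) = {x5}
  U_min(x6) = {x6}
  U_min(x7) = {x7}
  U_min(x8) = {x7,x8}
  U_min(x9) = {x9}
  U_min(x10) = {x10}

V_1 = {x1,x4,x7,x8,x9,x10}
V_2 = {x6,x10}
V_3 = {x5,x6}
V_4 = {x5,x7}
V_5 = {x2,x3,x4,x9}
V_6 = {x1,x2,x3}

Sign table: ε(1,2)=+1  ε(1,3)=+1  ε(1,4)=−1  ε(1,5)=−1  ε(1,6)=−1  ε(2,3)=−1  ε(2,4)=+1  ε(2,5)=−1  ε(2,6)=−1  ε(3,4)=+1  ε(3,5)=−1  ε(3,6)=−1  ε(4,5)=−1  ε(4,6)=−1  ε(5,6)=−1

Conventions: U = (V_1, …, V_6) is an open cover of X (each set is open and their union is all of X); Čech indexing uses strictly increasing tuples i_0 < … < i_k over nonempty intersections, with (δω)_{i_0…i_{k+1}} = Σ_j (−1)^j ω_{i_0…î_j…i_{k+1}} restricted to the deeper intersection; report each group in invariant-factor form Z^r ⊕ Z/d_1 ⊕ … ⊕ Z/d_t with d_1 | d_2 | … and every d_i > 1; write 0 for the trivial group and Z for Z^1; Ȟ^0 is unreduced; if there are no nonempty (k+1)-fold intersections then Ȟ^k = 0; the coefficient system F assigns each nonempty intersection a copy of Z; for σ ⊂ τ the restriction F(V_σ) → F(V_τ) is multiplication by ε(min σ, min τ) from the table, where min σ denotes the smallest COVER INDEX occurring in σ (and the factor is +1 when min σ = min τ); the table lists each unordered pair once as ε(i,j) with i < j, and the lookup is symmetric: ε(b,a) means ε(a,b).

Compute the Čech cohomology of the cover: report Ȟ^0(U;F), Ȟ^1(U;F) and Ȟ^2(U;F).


intersection data:
  V12={x10} V14={x7} V15={x4,x9} V16={x1} V23={x6} V34={x5} V56={x2,x3}
C dims 6,7; δ0: rk 6, SNF 1^5·2
Ȟ^0 = (6 − 6) − 0 = 0, so Ȟ^0 ≅ 0
Ȟ^1 = (7 − 0) − 6 = 1 plus torsion [2], so Ȟ^1 ≅ Z ⊕ Z/2
Ȟ^2 = (0 − 0) − 0 = 0, so Ȟ^2 ≅ 0

Ȟ^0(U;F) ≅ 0; Ȟ^1(U;F) ≅ Z ⊕ Z/2; Ȟ^2(U;F) ≅ 0


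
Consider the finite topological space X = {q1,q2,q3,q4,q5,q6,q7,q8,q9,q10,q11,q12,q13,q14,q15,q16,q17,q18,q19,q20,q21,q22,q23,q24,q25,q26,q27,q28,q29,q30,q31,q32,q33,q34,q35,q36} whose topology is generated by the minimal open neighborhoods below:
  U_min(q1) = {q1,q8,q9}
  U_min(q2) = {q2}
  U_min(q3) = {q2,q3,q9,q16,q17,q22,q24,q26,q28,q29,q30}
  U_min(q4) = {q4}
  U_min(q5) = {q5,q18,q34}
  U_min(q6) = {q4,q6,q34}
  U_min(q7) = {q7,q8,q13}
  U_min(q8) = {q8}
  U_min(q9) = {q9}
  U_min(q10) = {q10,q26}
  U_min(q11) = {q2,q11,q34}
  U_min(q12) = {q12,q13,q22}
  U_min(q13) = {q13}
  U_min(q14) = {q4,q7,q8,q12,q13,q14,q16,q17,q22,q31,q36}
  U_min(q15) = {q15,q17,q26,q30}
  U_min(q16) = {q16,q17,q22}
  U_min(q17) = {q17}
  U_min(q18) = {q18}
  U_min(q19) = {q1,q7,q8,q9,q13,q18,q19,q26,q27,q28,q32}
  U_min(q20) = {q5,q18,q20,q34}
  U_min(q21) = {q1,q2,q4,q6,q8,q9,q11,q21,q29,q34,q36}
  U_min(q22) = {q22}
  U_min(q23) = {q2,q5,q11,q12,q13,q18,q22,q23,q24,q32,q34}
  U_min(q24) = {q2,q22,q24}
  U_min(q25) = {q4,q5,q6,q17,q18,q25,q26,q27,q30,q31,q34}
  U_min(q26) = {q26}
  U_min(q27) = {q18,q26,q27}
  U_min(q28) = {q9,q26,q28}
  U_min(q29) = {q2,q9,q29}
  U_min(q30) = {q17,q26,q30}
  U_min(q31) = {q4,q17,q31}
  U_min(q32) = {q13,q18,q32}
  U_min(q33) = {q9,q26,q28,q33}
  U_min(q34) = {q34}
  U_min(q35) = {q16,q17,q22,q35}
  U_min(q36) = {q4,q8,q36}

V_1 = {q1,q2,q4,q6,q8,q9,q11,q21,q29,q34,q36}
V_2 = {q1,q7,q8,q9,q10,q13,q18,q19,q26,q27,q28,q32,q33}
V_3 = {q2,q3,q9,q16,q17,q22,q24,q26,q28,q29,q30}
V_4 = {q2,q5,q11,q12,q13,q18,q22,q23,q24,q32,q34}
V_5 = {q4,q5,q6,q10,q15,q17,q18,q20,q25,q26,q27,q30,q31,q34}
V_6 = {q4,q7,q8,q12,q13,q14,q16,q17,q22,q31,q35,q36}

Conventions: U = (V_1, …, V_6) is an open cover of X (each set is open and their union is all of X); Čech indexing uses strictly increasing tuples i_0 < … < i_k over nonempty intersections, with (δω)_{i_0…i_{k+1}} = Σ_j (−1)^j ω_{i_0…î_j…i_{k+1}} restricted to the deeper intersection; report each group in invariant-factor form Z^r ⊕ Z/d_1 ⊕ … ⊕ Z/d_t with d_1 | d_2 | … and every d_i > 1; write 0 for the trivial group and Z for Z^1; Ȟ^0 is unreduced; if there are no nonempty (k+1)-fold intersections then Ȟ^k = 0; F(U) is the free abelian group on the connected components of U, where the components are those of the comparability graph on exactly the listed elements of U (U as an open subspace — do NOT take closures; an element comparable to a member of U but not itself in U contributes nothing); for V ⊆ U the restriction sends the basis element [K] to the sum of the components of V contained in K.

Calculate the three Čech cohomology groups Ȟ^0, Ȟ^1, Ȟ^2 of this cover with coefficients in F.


Ȟ^0 = Z,  Ȟ^1 = 0,  Ȟ^2 = Z/2

nonempty overlaps:
  V12={q1,q8,q9} V13={q2,q9,q29} V14={q2,q11,q34} V15={q4,q6,q34} V16={q4,q8,q36} V23={q9,q26,q28} V24={q13,q18,q32} V25={q10,q18,q26,q27} V26={q7,q8,q13} V34={q2,q22,q24} V35={q17,q26,q30} V36={q16,q17,q22} V45={q5,q18,q34} V46={q12,q13,q22} V56={q4,q17,q31}
  V123={q9} V126={q8} V134={q2} V145={q34} V156={q4} V235={q26} V245={q18} V246={q13} V346={q22} V356={q17}
components per intersection:
  V1: {q1,q2,q4,q6,q8,q9,q11,q21,q29,q34,q36}
  V2: {q1,q7,q8,q9,q10,q13,q18,q19,q26,q27,q28,q32,q33}
  V3: {q2,q3,q9,q16,q17,q22,q24,q26,q28,q29,q30}
  V4: {q2,q5,q11,q12,q13,q18,q22,q23,q24,q32,q34}
  V5: {q4,q5,q6,q10,q15,q17,q18,q20,q25,q26,q27,q30,q31,q34}
  V6: {q4,q7,q8,q12,q13,q14,q16,q17,q22,q31,q35,q36}
  V12: {q1,q8,q9}
  V13: {q2,q9,q29}
  V14: {q2,q11,q34}
  V15: {q4,q6,q34}
  V16: {q4,q8,q36}
  V23: {q9,q26,q28}
  V24: {q13,q18,q32}
  V25: {q10,q18,q26,q27}
  V26: {q7,q8,q13}
  V34: {q2,q22,q24}
  V35: {q17,q26,q30}
  V36: {q16,q17,q22}
  V45: {q5,q18,q34}
  V46: {q12,q13,q22}
  V56: {q4,q17,q31}
  V123: {q9}
  V126: {q8}
  V134: {q2}
  V145: {q34}
  V156: {q4}
  V235: {q26}
  V245: {q18}
  V246: {q13}
  V346: {q22}
  V356: {q17}
C dims 6,15,10; δ0: rk 5, SNF 1^5; δ1: rk 10, SNF 1^9·2
degree 0: 6−5−0 = 1 → Ȟ^0 ≅ Z
degree 1: 15−10−5 = 0 → Ȟ^1 ≅ 0
degree 2: 10−0−10 = 0 plus torsion [2] → Ȟ^2 ≅ Z/2


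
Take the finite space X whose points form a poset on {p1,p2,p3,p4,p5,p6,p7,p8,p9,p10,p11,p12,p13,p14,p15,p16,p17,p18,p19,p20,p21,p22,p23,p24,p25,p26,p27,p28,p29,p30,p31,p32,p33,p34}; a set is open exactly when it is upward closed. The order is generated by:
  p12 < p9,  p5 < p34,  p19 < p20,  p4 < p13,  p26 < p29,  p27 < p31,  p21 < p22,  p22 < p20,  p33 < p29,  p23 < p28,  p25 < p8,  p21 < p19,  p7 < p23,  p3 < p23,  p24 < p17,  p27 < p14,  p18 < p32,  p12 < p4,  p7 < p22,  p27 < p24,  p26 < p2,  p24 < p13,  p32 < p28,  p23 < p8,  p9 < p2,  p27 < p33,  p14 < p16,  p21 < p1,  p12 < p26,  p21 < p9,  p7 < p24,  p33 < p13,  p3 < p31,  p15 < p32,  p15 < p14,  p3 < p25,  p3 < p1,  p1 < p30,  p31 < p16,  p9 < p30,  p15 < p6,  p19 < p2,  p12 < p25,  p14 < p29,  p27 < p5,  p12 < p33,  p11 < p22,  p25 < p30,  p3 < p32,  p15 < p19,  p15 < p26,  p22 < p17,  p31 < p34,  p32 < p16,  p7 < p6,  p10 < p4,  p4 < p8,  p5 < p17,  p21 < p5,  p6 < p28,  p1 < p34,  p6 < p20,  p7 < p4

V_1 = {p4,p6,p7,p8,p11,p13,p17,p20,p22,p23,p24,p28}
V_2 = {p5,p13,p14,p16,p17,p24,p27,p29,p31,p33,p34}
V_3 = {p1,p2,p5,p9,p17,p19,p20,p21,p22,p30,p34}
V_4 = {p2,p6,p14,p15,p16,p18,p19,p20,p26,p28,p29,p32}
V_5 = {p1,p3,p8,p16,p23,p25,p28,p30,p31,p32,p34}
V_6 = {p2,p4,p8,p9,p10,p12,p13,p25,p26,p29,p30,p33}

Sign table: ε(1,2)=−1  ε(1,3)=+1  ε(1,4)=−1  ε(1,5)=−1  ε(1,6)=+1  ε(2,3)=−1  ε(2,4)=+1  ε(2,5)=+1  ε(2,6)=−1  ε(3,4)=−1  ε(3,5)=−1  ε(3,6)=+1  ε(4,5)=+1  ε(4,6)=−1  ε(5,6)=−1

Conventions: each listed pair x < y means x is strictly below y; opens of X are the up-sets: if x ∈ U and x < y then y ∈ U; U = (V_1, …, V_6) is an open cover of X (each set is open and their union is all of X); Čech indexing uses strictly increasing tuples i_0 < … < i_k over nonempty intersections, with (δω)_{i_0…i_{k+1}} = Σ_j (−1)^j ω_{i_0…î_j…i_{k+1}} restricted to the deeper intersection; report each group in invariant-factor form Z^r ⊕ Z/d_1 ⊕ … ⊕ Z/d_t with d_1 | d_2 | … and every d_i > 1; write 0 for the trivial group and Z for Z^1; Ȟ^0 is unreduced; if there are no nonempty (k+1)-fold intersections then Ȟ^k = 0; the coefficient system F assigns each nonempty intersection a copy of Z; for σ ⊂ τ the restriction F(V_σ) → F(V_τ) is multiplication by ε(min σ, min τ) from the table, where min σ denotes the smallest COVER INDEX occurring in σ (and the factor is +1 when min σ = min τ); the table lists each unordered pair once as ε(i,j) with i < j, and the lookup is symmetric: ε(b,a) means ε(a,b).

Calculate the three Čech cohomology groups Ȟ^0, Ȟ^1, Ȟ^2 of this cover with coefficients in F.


nonempty intersections:
  V12={p13,p17,p24} V13={p17,p20,p22} V14={p6,p20,p28} V15={p8,p23,p28} V16={p4,p8,p13} V23={p5,p17,p34} V24={p14,p16,p29} V25={p16,p31,p34} V26={p13,p29,p33} V34={p2,p19,p20} V35={p1,p30,p34} V36={p2,p9,p30} V45={p16,p28,p32} V46={p2,p26,p29} V56={p8,p25,p30}
  V123={p17} V126={p13} V134={p20} V145={p28} V156={p8} V235={p34} V245={p16} V246={p29} V346={p2} V356={p30}
C dims 6,15,10; δ0: rk 5, SNF 1^5; δ1: rk 10, SNF 1^9·2
Ȟ^0: (6−5)−0=1 ⇒ Z
Ȟ^1: (15−10)−5=0 ⇒ 0
Ȟ^2: (10−0)−10=0 plus torsion [2] ⇒ Z/2

Ȟ^0 ≅ Z; Ȟ^1 ≅ 0; Ȟ^2 ≅ Z/2


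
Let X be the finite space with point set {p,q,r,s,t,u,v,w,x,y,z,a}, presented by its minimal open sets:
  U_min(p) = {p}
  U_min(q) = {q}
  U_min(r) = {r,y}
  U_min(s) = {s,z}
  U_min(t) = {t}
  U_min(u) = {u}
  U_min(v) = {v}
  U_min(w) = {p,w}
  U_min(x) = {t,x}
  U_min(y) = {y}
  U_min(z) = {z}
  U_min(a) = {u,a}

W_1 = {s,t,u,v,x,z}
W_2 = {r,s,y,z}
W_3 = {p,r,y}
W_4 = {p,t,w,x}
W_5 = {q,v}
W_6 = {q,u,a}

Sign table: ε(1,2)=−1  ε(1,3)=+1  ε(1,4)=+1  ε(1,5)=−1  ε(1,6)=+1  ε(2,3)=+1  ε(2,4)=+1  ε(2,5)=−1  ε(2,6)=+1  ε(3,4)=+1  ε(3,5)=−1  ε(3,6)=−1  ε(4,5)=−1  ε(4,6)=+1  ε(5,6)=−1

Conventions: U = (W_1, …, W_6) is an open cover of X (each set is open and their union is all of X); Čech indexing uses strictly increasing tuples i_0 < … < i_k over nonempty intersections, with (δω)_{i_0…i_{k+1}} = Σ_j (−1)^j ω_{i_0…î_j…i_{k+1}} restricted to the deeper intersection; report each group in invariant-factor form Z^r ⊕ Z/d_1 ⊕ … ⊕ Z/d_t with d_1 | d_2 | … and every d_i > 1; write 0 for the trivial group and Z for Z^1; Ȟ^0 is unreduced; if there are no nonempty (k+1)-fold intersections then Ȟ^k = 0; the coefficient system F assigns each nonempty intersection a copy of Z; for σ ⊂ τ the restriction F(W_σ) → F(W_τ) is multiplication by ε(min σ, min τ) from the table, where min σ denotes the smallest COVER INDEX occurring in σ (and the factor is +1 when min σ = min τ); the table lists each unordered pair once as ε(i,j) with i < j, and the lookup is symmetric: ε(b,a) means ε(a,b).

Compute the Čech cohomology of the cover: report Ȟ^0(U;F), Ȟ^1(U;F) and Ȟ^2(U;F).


Ȟ^0 ≅ 0, Ȟ^1 ≅ Z ⊕ Z/2 and Ȟ^2 ≅ 0

nonempty overlaps:
  W12={s,z} W14={t,x} W15={v} W16={u} W23={r,y} W34={p} W56={q}
C dims 6,7; δ0: rk 6, SNF 1^5·2
degree 0: 6−6−0 = 0 → Ȟ^0 ≅ 0
degree 1: 7−0−6 = 1 plus torsion [2] → Ȟ^1 ≅ Z ⊕ Z/2
degree 2: 0−0−0 = 0 → Ȟ^2 ≅ 0


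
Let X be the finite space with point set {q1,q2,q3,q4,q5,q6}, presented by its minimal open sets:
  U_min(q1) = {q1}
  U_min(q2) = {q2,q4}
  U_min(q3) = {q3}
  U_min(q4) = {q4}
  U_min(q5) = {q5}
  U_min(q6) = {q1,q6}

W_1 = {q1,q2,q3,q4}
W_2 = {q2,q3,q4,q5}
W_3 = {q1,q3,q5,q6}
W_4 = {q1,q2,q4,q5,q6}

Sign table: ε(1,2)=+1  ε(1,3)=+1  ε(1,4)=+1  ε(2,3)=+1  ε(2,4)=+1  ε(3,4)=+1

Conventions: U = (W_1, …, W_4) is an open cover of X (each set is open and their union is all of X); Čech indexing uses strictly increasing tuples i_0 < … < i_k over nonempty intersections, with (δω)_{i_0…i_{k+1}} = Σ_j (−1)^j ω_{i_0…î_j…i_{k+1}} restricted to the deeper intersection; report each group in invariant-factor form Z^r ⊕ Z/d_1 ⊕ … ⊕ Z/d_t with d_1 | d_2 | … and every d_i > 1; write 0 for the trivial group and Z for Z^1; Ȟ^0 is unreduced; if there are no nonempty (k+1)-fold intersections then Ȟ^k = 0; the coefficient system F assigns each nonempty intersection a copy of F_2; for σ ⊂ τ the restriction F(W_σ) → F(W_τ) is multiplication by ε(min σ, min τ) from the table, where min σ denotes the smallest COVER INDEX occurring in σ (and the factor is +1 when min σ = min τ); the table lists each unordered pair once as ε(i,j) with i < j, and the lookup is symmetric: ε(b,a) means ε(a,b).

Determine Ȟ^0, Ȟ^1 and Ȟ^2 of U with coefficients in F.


Ȟ^0 ≅ Z/2, Ȟ^1 ≅ 0 and Ȟ^2 ≅ Z/2

intersection data:
  W12={q2,q3,q4} W13={q1,q3} W14={q1,q2,q4} W23={q3,q5} W24={q2,q4,q5} W34={q1,q5,q6}
  W123={q3} W124={q2,q4} W134={q1} W234={q5}
C dims 4,6,4; δ0: rk_F2 3; δ1: rk_F2 3
Ȟ^0 = (4 − 3) − 0 = 1, so Ȟ^0 ≅ Z/2
Ȟ^1 = (6 − 3) − 3 = 0, so Ȟ^1 ≅ 0
Ȟ^2 = (4 − 0) − 3 = 1, so Ȟ^2 ≅ Z/2


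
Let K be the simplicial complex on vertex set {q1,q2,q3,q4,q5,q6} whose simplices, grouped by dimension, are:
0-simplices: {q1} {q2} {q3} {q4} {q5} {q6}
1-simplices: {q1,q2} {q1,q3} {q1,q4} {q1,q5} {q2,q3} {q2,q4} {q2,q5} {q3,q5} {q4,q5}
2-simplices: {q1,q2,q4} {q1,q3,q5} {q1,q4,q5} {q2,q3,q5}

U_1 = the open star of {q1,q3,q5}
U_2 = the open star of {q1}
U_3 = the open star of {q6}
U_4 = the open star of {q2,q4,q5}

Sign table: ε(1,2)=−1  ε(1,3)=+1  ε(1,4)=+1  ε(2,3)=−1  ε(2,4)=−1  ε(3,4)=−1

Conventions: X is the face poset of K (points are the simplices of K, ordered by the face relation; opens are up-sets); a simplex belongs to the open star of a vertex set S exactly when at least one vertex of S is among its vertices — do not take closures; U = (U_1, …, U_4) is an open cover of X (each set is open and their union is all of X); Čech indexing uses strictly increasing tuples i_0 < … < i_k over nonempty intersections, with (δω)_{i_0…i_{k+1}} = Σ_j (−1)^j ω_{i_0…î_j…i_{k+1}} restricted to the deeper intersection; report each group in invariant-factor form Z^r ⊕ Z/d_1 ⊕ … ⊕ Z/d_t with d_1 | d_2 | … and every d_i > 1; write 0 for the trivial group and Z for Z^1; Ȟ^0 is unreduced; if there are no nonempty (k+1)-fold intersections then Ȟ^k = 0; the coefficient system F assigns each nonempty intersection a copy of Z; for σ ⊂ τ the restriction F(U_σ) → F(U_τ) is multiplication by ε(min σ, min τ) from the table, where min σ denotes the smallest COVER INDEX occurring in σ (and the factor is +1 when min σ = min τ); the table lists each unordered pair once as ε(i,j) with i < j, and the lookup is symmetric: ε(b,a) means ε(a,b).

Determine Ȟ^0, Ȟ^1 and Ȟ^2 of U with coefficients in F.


nonempty intersections:
  U1={{q1},{q3},{q5},{q1,q2},{q1,q3},{q1,q4},{q1,q5},{q2,q3},{q2,q5},{q3,q5},{q4,q5},{q1,q2,q4},{q1,q3,q5},{q1,q4,q5},{q2,q3,q5}} U2={{q1},{q1,q2},{q1,q3},{q1,q4},{q1,q5},{q1,q2,q4},{q1,q3,q5},{q1,q4,q5}} U3={{q6}} U4={{q2},{q4},{q5},{q1,q2},{q1,q4},{q1,q5},{q2,q3},{q2,q4},{q2,q5},{q3,q5},{q4,q5},{q1,q2,q4},{q1,q3,q5},{q1,q4,q5},{q2,q3,q5}}
  U12={{q1},{q1,q2},{q1,q3},{q1,q4},{q1,q5},{q1,q2,q4},{q1,q3,q5},{q1,q4,q5}} U14={{q5},{q1,q2},{q1,q4},{q1,q5},{q2,q3},{q2,q5},{q3,q5},{q4,q5},{q1,q2,q4},{q1,q3,q5},{q1,q4,q5},{q2,q3,q5}} U24={{q1,q2},{q1,q4},{q1,q5},{q1,q2,q4},{q1,q3,q5},{q1,q4,q5}}
  U124={{q1,q2},{q1,q4},{q1,q5},{q1,q2,q4},{q1,q3,q5},{q1,q4,q5}}
C dims 4,3,1; δ0: rk 2, SNF 1^2; δ1: rk 1, SNF 1^1
Ȟ^0: (4−2)−0=2 ⇒ Z^2
Ȟ^1: (3−1)−2=0 ⇒ 0
Ȟ^2: (1−0)−1=0 ⇒ 0

Ȟ^0(U;F) ≅ Z^2, Ȟ^1(U;F) ≅ 0 and Ȟ^2(U;F) ≅ 0


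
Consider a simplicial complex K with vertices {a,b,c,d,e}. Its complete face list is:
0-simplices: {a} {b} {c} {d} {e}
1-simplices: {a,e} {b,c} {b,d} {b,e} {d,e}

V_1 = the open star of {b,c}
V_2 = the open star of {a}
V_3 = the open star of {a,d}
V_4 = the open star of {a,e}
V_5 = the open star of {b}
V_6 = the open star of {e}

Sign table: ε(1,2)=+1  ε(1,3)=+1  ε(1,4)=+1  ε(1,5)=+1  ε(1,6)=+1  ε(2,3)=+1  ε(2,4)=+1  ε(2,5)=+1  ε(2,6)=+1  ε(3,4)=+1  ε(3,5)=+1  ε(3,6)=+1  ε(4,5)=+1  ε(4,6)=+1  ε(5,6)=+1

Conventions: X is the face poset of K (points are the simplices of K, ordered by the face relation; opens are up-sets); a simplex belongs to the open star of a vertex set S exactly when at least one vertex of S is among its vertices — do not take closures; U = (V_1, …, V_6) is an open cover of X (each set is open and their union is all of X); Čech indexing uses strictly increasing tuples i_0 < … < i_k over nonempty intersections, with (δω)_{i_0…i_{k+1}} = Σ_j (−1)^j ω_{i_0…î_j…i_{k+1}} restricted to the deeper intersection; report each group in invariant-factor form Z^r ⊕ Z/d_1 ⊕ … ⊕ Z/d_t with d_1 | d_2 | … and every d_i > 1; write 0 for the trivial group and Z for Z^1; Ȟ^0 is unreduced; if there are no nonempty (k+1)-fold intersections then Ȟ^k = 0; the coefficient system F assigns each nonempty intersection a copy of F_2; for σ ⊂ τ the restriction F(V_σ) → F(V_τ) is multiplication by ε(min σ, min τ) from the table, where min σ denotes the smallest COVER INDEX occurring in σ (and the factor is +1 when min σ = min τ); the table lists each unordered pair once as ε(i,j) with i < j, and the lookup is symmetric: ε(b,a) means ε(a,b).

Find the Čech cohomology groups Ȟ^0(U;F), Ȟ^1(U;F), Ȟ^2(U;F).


Ȟ^0(U;F) ≅ Z/2; Ȟ^1(U;F) ≅ Z/2; Ȟ^2(U;F) ≅ 0

nerve of the cover:
  V1={{b},{c},{b,c},{b,d},{b,e}} V2={{a},{a,e}} V3={{a},{d},{a,e},{b,d},{d,e}} V4={{a},{e},{a,e},{b,e},{d,e}} V5={{b},{b,c},{b,d},{b,e}} V6={{e},{a,e},{b,e},{d,e}}
  V13={{b,d}} V14={{b,e}} V15={{b},{b,c},{b,d},{b,e}} V16={{b,e}} V23={{a},{a,e}} V24={{a},{a,e}} V26={{a,e}} V34={{a},{a,e},{d,e}} V35={{b,d}} V36={{a,e},{d,e}} V45={{b,e}} V46={{e},{a,e},{b,e},{d,e}} V56={{b,e}}
  V135={{b,d}} V145={{b,e}} V146={{b,e}} V156={{b,e}} V234={{a},{a,e}} V236={{a,e}} V246={{a,e}} V346={{a,e},{d,e}} V456={{b,e}}
  V1456={{b,e}} V2346={{a,e}}
C dims 6,13,9,2; δ0: rk_F2 5; δ1: rk_F2 7; δ2: rk_F2 2
Ȟ^0 = (6 − 5) − 0 = 1, so Ȟ^0 ≅ Z/2
Ȟ^1 = (13 − 7) − 5 = 1, so Ȟ^1 ≅ Z/2
Ȟ^2 = (9 − 2) − 7 = 0, so Ȟ^2 ≅ 0


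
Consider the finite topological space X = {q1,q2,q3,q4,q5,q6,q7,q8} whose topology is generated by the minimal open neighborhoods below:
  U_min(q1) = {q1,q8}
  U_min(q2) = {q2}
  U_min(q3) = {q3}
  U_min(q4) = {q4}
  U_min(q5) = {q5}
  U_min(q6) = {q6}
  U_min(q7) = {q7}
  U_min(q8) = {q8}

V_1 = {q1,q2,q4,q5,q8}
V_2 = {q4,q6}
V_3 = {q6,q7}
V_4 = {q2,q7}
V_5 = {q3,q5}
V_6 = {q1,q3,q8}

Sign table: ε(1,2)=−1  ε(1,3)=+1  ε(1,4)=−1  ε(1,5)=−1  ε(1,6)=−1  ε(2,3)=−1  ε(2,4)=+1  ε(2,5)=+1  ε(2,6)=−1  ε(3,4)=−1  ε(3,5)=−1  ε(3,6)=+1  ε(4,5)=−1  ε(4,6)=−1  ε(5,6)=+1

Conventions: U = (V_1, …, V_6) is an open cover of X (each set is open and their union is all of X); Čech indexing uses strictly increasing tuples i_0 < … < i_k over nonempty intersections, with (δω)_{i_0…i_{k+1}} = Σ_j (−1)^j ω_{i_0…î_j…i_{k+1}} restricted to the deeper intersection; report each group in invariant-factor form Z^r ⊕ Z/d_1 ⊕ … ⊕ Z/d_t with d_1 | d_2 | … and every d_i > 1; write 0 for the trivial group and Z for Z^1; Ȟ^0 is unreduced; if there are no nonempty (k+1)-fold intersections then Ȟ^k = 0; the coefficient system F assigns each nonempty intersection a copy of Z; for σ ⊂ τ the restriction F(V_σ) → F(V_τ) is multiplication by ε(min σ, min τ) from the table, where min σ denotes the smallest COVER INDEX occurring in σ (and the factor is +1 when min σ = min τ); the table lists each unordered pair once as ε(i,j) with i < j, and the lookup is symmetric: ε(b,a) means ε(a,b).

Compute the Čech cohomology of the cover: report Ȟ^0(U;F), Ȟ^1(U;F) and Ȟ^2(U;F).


nonempty overlaps:
  V12={q4} V14={q2} V15={q5} V16={q1,q8} V23={q6} V34={q7} V56={q3}
C dims 6,7; δ0: rk 5, SNF 1^5
degree 0: 6−5−0 = 1 → Ȟ^0 ≅ Z
degree 1: 7−0−5 = 2 → Ȟ^1 ≅ Z^2
degree 2: 0−0−0 = 0 → Ȟ^2 ≅ 0

Ȟ^0 ≅ Z,  Ȟ^1 ≅ Z^2,  Ȟ^2 ≅ 0


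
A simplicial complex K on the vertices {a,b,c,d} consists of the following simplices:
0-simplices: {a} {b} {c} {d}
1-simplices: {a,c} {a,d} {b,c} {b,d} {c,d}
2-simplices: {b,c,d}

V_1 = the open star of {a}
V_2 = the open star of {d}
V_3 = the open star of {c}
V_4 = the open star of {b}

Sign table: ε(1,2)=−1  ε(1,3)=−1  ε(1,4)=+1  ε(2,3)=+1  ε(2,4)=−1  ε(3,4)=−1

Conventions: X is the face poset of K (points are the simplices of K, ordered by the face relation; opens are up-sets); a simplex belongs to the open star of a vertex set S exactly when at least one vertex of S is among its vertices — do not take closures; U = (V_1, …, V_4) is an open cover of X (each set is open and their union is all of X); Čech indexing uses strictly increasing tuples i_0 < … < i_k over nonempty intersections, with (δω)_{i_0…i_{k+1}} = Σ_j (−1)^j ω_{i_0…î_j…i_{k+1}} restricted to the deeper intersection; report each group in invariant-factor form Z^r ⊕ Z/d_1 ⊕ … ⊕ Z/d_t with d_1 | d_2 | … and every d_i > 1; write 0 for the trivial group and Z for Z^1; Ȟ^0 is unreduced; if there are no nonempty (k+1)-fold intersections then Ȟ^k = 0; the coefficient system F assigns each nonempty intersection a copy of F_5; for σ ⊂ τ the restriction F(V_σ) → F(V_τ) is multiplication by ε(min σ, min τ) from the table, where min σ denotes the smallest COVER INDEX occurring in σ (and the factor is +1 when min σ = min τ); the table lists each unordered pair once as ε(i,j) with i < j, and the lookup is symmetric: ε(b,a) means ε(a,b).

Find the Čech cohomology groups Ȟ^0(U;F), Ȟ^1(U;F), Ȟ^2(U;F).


cover nerve:
  V1={{a},{a,c},{a,d}} V2={{d},{a,d},{b,d},{c,d},{b,c,d}} V3={{c},{a,c},{b,c},{c,d},{b,c,d}} V4={{b},{b,c},{b,d},{b,c,d}}
  V12={{a,d}} V13={{a,c}} V23={{c,d},{b,c,d}} V24={{b,d},{b,c,d}} V34={{b,c},{b,c,d}}
  V234={{b,c,d}}
C dims 4,5,1; δ0: rk_F5 3; δ1: rk_F5 1
Ȟ^0: (4−3)−0=1 ⇒ Z/5
Ȟ^1: (5−1)−3=1 ⇒ Z/5
Ȟ^2: (1−0)−1=0 ⇒ 0

Ȟ^0 ≅ Z/5, Ȟ^1 ≅ Z/5 and Ȟ^2 ≅ 0


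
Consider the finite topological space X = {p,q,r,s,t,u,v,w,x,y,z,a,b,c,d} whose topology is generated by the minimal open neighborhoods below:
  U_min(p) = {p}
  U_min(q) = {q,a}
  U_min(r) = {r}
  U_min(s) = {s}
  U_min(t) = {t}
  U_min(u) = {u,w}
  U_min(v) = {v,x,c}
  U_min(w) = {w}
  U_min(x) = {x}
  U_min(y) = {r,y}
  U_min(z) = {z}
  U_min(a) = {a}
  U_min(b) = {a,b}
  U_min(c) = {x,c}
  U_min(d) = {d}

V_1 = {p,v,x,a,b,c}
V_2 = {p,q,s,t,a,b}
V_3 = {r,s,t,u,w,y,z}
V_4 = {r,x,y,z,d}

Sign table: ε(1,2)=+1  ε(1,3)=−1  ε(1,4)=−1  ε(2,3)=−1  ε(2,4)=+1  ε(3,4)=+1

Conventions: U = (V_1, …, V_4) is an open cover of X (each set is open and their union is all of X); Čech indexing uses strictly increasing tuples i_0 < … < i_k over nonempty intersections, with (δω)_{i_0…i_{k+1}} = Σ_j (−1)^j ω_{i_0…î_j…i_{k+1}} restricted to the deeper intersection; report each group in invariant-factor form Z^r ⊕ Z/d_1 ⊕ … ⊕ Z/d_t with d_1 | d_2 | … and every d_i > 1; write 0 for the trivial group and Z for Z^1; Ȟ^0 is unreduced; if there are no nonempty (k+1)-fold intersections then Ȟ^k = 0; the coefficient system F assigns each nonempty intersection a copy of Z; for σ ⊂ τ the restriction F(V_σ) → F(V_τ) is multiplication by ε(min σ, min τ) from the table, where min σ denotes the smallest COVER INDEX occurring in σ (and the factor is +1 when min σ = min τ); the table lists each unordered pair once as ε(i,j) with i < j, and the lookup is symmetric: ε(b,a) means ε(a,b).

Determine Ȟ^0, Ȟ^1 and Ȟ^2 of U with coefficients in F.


Ȟ^0 = Z, Ȟ^1 = Z and Ȟ^2 = 0

nonempty overlaps:
  V12={p,a,b} V14={x} V23={s,t} V34={r,y,z}
C dims 4,4; δ0: rk 3, SNF 1^3
degree 0: 4−3−0 = 1 → Ȟ^0 ≅ Z
degree 1: 4−0−3 = 1 → Ȟ^1 ≅ Z
degree 2: 0−0−0 = 0 → Ȟ^2 ≅ 0


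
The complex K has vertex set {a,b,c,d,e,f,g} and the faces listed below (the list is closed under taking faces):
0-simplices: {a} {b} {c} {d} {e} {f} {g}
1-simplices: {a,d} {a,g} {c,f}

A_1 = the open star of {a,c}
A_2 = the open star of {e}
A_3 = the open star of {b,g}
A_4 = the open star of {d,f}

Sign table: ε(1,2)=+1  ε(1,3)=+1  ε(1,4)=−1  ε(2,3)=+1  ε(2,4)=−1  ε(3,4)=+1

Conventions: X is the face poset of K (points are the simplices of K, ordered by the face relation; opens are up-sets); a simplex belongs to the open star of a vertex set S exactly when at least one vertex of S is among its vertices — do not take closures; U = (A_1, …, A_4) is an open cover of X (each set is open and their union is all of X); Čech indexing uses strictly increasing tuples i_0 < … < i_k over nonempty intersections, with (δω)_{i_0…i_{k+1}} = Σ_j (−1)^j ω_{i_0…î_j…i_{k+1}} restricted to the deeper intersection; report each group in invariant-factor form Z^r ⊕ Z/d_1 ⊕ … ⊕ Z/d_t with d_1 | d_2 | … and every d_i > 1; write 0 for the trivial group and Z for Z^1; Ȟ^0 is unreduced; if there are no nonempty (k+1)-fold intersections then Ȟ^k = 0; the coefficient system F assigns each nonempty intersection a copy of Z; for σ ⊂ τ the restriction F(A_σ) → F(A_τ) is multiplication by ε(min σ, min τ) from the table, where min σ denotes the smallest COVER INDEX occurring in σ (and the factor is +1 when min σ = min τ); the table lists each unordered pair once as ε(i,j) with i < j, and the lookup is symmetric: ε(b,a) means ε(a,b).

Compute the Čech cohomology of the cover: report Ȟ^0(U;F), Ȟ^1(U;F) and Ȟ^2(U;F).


intersection data:
  A1={{a},{c},{a,d},{a,g},{c,f}} A2={{e}} A3={{b},{g},{a,g}} A4={{d},{f},{a,d},{c,f}}
  A13={{a,g}} A14={{a,d},{c,f}}
C dims 4,2; δ0: rk 2, SNF 1^2
Ȟ^0 = (4 − 2) − 0 = 2, so Ȟ^0 ≅ Z^2
Ȟ^1 = (2 − 0) − 2 = 0, so Ȟ^1 ≅ 0
Ȟ^2 = (0 − 0) − 0 = 0, so Ȟ^2 ≅ 0

Ȟ^0 ≅ Z^2,  Ȟ^1 ≅ 0,  Ȟ^2 ≅ 0


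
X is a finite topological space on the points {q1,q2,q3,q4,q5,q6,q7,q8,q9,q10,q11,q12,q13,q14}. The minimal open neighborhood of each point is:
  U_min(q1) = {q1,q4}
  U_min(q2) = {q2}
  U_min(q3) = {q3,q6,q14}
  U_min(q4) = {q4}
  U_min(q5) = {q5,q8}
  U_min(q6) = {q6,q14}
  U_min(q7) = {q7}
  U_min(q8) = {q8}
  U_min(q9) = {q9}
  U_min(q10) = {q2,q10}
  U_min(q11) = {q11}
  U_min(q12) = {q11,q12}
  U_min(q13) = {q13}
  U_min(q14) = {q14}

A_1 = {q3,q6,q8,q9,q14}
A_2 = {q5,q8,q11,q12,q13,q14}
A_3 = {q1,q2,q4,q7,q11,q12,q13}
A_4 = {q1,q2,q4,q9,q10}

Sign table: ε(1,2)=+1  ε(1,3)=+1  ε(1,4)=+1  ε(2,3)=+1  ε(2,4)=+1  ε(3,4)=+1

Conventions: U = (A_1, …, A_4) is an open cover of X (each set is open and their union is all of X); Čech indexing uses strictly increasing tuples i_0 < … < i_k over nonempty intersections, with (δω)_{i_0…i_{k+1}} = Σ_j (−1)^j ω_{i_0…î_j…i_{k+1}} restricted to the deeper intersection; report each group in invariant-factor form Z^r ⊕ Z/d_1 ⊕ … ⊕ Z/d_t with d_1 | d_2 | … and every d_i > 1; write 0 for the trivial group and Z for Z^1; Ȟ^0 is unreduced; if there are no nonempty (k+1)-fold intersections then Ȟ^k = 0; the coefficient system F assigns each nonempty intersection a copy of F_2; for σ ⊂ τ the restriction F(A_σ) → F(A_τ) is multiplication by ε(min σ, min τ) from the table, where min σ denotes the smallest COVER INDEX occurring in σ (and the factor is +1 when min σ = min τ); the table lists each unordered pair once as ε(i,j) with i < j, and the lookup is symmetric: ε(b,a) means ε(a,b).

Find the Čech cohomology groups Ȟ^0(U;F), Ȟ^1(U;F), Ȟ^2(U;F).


Ȟ^0 = Z/2, Ȟ^1 = Z/2 and Ȟ^2 = 0

intersection data:
  A12={q8,q14} A14={q9} A23={q11,q12,q13} A34={q1,q2,q4}
C dims 4,4; δ0: rk_F2 3
Ȟ^0 = (4 − 3) − 0 = 1, so Ȟ^0 ≅ Z/2
Ȟ^1 = (4 − 0) − 3 = 1, so Ȟ^1 ≅ Z/2
Ȟ^2 = (0 − 0) − 0 = 0, so Ȟ^2 ≅ 0


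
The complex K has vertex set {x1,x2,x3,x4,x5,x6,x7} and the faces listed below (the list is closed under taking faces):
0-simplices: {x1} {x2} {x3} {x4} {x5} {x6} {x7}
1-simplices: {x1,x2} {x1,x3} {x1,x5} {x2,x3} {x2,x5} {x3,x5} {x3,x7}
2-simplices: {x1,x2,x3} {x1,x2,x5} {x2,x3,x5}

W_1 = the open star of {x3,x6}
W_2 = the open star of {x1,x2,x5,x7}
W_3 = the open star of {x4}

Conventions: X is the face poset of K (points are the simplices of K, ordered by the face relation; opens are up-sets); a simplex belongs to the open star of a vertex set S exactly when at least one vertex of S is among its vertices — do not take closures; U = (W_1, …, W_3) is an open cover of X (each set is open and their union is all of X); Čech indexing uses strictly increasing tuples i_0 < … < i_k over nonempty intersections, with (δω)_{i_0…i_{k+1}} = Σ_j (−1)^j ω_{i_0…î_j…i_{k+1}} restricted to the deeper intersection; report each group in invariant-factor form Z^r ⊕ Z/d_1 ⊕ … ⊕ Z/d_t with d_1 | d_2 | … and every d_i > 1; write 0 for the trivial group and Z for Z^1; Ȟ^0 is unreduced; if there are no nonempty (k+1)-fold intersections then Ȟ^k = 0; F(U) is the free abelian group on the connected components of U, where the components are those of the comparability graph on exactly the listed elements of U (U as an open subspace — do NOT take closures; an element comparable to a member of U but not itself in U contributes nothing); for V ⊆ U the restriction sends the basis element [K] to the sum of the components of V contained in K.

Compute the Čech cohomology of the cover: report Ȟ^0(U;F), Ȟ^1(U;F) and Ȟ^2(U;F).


intersection data:
  W1={{x3},{x6},{x1,x3},{x2,x3},{x3,x5},{x3,x7},{x1,x2,x3},{x2,x3,x5}} W2={{x1},{x2},{x5},{x7},{x1,x2},{x1,x3},{x1,x5},{x2,x3},{x2,x5},{x3,x5},{x3,x7},{x1,x2,x3},{x1,x2,x5},{x2,x3,x5}} W3={{x4}}
  W12={{x1,x3},{x2,x3},{x3,x5},{x3,x7},{x1,x2,x3},{x2,x3,x5}}
components per intersection:
  W1: {{x3},{x1,x3},{x2,x3},{x3,x5},{x3,x7},{x1,x2,x3},{x2,x3,x5}} {{x6}}
  W2: {{x1},{x2},{x5},{x1,x2},{x1,x3},{x1,x5},{x2,x3},{x2,x5},{x3,x5},{x1,x2,x3},{x1,x2,x5},{x2,x3,x5}} {{x7},{x3,x7}}
  W3: {{x4}}
  W12: {{x1,x3},{x2,x3},{x3,x5},{x1,x2,x3},{x2,x3,x5}} {{x3,x7}}
C dims 5,2; δ0: rk 2, SNF 1^2
Ȟ^0 = (5 − 2) − 0 = 3, so Ȟ^0 ≅ Z^3
Ȟ^1 = (2 − 0) − 2 = 0, so Ȟ^1 ≅ 0
Ȟ^2 = (0 − 0) − 0 = 0, so Ȟ^2 ≅ 0

Ȟ^0(U;F) ≅ Z^3, Ȟ^1(U;F) ≅ 0, Ȟ^2(U;F) ≅ 0


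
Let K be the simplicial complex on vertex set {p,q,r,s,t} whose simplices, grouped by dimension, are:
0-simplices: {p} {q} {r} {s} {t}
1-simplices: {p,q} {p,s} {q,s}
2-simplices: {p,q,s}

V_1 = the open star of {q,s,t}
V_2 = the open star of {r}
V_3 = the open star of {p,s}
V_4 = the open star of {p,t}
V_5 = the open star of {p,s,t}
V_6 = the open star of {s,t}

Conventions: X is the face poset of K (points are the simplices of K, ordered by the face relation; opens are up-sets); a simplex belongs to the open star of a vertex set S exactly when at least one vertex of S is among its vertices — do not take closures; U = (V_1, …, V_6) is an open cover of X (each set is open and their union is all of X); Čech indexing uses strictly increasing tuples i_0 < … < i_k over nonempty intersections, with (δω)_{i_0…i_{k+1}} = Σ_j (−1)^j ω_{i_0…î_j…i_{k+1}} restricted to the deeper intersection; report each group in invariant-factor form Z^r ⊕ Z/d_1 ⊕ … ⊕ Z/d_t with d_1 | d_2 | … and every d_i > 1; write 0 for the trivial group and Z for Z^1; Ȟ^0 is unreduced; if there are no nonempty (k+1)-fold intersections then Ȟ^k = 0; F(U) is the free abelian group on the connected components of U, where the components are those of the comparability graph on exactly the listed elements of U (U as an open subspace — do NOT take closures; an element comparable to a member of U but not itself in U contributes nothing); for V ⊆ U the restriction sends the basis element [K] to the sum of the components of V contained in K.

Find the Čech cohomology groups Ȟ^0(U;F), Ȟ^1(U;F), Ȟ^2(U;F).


nonempty overlaps:
  V1={{q},{s},{t},{p,q},{p,s},{q,s},{p,q,s}} V2={{r}} V3={{p},{s},{p,q},{p,s},{q,s},{p,q,s}} V4={{p},{t},{p,q},{p,s},{p,q,s}} V5={{p},{s},{t},{p,q},{p,s},{q,s},{p,q,s}} V6={{s},{t},{p,s},{q,s},{p,q,s}}
  V13={{s},{p,q},{p,s},{q,s},{p,q,s}} V14={{t},{p,q},{p,s},{p,q,s}} V15={{s},{t},{p,q},{p,s},{q,s},{p,q,s}} V16={{s},{t},{p,s},{q,s},{p,q,s}} V34={{p},{p,q},{p,s},{p,q,s}} V35={{p},{s},{p,q},{p,s},{q,s},{p,q,s}} V36={{s},{p,s},{q,s},{p,q,s}} V45={{p},{t},{p,q},{p,s},{p,q,s}} V46={{t},{p,s},{p,q,s}} V56={{s},{t},{p,s},{q,s},{p,q,s}}
  V134={{p,q},{p,s},{p,q,s}} V135={{s},{p,q},{p,s},{q,s},{p,q,s}} V136={{s},{p,s},{q,s},{p,q,s}} V145={{t},{p,q},{p,s},{p,q,s}} V146={{t},{p,s},{p,q,s}} V156={{s},{t},{p,s},{q,s},{p,q,s}} V345={{p},{p,q},{p,s},{p,q,s}} V346={{p,s},{p,q,s}} V356={{s},{p,s},{q,s},{p,q,s}} V456={{t},{p,s},{p,q,s}}
  V1345={{p,q},{p,s},{p,q,s}} V1346={{p,s},{p,q,s}} V1356={{s},{p,s},{q,s},{p,q,s}} V1456={{t},{p,s},{p,q,s}} V3456={{p,s},{p,q,s}}
  V13456={{p,s},{p,q,s}}
components per intersection:
  V1: {{q},{s},{p,q},{p,s},{q,s},{p,q,s}} {{t}}
  V2: {{r}}
  V3: {{p},{s},{p,q},{p,s},{q,s},{p,q,s}}
  V4: {{p},{p,q},{p,s},{p,q,s}} {{t}}
  V5: {{p},{s},{p,q},{p,s},{q,s},{p,q,s}} {{t}}
  V6: {{s},{p,s},{q,s},{p,q,s}} {{t}}
  V13: {{s},{p,q},{p,s},{q,s},{p,q,s}}
  V14: {{t}} {{p,q},{p,s},{p,q,s}}
  V15: {{s},{p,q},{p,s},{q,s},{p,q,s}} {{t}}
  V16: {{s},{p,s},{q,s},{p,q,s}} {{t}}
  V34: {{p},{p,q},{p,s},{p,q,s}}
  V35: {{p},{s},{p,q},{p,s},{q,s},{p,q,s}}
  V36: {{s},{p,s},{q,s},{p,q,s}}
  V45: {{p},{p,q},{p,s},{p,q,s}} {{t}}
  V46: {{t}} {{p,s},{p,q,s}}
  V56: {{s},{p,s},{q,s},{p,q,s}} {{t}}
  V134: {{p,q},{p,s},{p,q,s}}
  V135: {{s},{p,q},{p,s},{q,s},{p,q,s}}
  V136: {{s},{p,s},{q,s},{p,q,s}}
  V145: {{t}} {{p,q},{p,s},{p,q,s}}
  V146: {{t}} {{p,s},{p,q,s}}
  V156: {{s},{p,s},{q,s},{p,q,s}} {{t}}
  V345: {{p},{p,q},{p,s},{p,q,s}}
  V346: {{p,s},{p,q,s}}
  V356: {{s},{p,s},{q,s},{p,q,s}}
  V456: {{t}} {{p,s},{p,q,s}}
  V1345: {{p,q},{p,s},{p,q,s}}
  V1346: {{p,s},{p,q,s}}
  V1356: {{s},{p,s},{q,s},{p,q,s}}
  V1456: {{t}} {{p,s},{p,q,s}}
  V3456: {{p,s},{p,q,s}}
  V13456: {{p,s},{p,q,s}}
C dims 10,16,14,6; δ0: rk 7, SNF 1^7; δ1: rk 9, SNF 1^9; δ2: rk 5, SNF 1^5
degree 0: 10−7−0 = 3 → Ȟ^0 ≅ Z^3
degree 1: 16−9−7 = 0 → Ȟ^1 ≅ 0
degree 2: 14−5−9 = 0 → Ȟ^2 ≅ 0

Ȟ^0 = Z^3,  Ȟ^1 = 0,  Ȟ^2 = 0


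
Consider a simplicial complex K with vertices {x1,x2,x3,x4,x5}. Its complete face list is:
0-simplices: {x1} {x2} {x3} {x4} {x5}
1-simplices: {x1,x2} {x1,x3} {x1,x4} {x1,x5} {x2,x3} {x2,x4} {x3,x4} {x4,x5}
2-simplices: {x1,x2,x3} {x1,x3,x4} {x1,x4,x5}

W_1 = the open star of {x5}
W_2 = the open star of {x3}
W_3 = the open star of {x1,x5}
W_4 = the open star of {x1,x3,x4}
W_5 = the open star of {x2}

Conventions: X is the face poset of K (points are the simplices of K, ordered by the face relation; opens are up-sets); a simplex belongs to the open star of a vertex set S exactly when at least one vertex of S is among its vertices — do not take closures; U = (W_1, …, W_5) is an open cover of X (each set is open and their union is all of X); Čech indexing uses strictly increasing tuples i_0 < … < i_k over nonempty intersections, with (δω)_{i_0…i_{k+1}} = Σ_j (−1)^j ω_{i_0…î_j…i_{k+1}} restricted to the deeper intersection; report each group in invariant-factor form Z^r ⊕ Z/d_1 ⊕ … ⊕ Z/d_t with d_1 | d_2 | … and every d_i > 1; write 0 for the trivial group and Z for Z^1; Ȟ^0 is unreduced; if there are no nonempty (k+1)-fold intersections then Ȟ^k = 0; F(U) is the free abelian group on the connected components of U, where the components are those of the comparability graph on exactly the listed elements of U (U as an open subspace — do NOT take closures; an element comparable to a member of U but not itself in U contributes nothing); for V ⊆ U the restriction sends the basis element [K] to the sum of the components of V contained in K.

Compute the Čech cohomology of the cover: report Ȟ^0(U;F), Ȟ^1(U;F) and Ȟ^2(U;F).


nerve of the cover:
  W1={{x5},{x1,x5},{x4,x5},{x1,x4,x5}} W2={{x3},{x1,x3},{x2,x3},{x3,x4},{x1,x2,x3},{x1,x3,x4}} W3={{x1},{x5},{x1,x2},{x1,x3},{x1,x4},{x1,x5},{x4,x5},{x1,x2,x3},{x1,x3,x4},{x1,x4,x5}} W4={{x1},{x3},{x4},{x1,x2},{x1,x3},{x1,x4},{x1,x5},{x2,x3},{x2,x4},{x3,x4},{x4,x5},{x1,x2,x3},{x1,x3,x4},{x1,x4,x5}} W5={{x2},{x1,x2},{x2,x3},{x2,x4},{x1,x2,x3}}
  W13={{x5},{x1,x5},{x4,x5},{x1,x4,x5}} W14={{x1,x5},{x4,x5},{x1,x4,x5}} W23={{x1,x3},{x1,x2,x3},{x1,x3,x4}} W24={{x3},{x1,x3},{x2,x3},{x3,x4},{x1,x2,x3},{x1,x3,x4}} W25={{x2,x3},{x1,x2,x3}} W34={{x1},{x1,x2},{x1,x3},{x1,x4},{x1,x5},{x4,x5},{x1,x2,x3},{x1,x3,x4},{x1,x4,x5}} W35={{x1,x2},{x1,x2,x3}} W45={{x1,x2},{x2,x3},{x2,x4},{x1,x2,x3}}
  W134={{x1,x5},{x4,x5},{x1,x4,x5}} W234={{x1,x3},{x1,x2,x3},{x1,x3,x4}} W235={{x1,x2,x3}} W245={{x2,x3},{x1,x2,x3}} W345={{x1,x2},{x1,x2,x3}}
  W2345={{x1,x2,x3}}
components per intersection:
  W1: {{x5},{x1,x5},{x4,x5},{x1,x4,x5}}
  W2: {{x3},{x1,x3},{x2,x3},{x3,x4},{x1,x2,x3},{x1,x3,x4}}
  W3: {{x1},{x5},{x1,x2},{x1,x3},{x1,x4},{x1,x5},{x4,x5},{x1,x2,x3},{x1,x3,x4},{x1,x4,x5}}
  W4: {{x1},{x3},{x4},{x1,x2},{x1,x3},{x1,x4},{x1,x5},{x2,x3},{x2,x4},{x3,x4},{x4,x5},{x1,x2,x3},{x1,x3,x4},{x1,x4,x5}}
  W5: {{x2},{x1,x2},{x2,x3},{x2,x4},{x1,x2,x3}}
  W13: {{x5},{x1,x5},{x4,x5},{x1,x4,x5}}
  W14: {{x1,x5},{x4,x5},{x1,x4,x5}}
  W23: {{x1,x3},{x1,x2,x3},{x1,x3,x4}}
  W24: {{x3},{x1,x3},{x2,x3},{x3,x4},{x1,x2,x3},{x1,x3,x4}}
  W25: {{x2,x3},{x1,x2,x3}}
  W34: {{x1},{x1,x2},{x1,x3},{x1,x4},{x1,x5},{x4,x5},{x1,x2,x3},{x1,x3,x4},{x1,x4,x5}}
  W35: {{x1,x2},{x1,x2,x3}}
  W45: {{x1,x2},{x2,x3},{x1,x2,x3}} {{x2,x4}}
  W134: {{x1,x5},{x4,x5},{x1,x4,x5}}
  W234: {{x1,x3},{x1,x2,x3},{x1,x3,x4}}
  W235: {{x1,x2,x3}}
  W245: {{x2,x3},{x1,x2,x3}}
  W345: {{x1,x2},{x1,x2,x3}}
  W2345: {{x1,x2,x3}}
C dims 5,9,5,1; δ0: rk 4, SNF 1^4; δ1: rk 4, SNF 1^4; δ2: rk 1, SNF 1^1
Ȟ^0 = (5 − 4) − 0 = 1, so Ȟ^0 ≅ Z
Ȟ^1 = (9 − 4) − 4 = 1, so Ȟ^1 ≅ Z
Ȟ^2 = (5 − 1) − 4 = 0, so Ȟ^2 ≅ 0

Ȟ^0 ≅ Z, Ȟ^1 ≅ Z and Ȟ^2 ≅ 0
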